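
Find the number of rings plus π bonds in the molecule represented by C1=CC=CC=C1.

Molecular formula from the SMILES: C6H6.
DoU = (2C + 2 + N − H − X)/2 = (2·6 + 2 + 0 − 6 − 0)/2 = 8/2 = 4.
(Structurally: 1 ring(s) + 3 π bond(s) = 4.)

4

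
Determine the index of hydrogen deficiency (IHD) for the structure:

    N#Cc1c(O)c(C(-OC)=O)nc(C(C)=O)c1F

8

Molecular formula from the SMILES: C10H7FN2O4.
DoU = (2C + 2 + N − H − X)/2 = (2·10 + 2 + 2 − 7 − 1)/2 = 16/2 = 8.
(Structurally: 1 ring(s) + 7 π bond(s) = 8.)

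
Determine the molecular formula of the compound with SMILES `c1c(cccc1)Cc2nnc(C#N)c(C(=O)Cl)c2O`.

Heavy atoms from the SMILES: 13 C, 1 Cl, 3 N, 2 O.
Implicit hydrogens by atom environment:
  5 × C (aromatic): 1 H each → 5
  5 × C (aromatic): no H
  2 × C: no H
  2 × N (aromatic): no H
  1 × C: 2 H
  1 × Cl: no H
  1 × N: no H
  1 × O: 1 H
  1 × O: no H
  Total hydrogens = 8.
Molecular formula: C13H8ClN3O2

C13H8ClN3O2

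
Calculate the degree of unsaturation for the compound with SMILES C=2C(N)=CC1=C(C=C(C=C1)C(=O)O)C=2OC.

8

Molecular formula from the SMILES: C12H11NO3.
DoU = (2C + 2 + N − H − X)/2 = (2·12 + 2 + 1 − 11 − 0)/2 = 16/2 = 8.
(Structurally: 2 ring(s) + 6 π bond(s) = 8.)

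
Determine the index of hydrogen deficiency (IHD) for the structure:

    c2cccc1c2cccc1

Molecular formula from the SMILES: C10H8.
DoU = (2C + 2 + N − H − X)/2 = (2·10 + 2 + 0 − 8 − 0)/2 = 14/2 = 7.
(Structurally: 2 ring(s) + 5 π bond(s) = 7.)

7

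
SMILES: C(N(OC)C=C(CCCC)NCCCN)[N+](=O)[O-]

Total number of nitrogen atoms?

The symbol for nitrogen appears 4 times in the SMILES.

4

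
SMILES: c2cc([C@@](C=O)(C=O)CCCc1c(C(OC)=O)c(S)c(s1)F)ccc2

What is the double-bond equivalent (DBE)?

Molecular formula from the SMILES: C18H17FO4S2.
DoU = (2C + 2 + N − H − X)/2 = (2·18 + 2 + 0 − 17 − 1)/2 = 20/2 = 10.
(Structurally: 2 ring(s) + 8 π bond(s) = 10.)

10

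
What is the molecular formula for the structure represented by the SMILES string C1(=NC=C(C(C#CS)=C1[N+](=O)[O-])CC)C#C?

Heavy atoms from the SMILES: 11 C, 2 N, 2 O, 1 S.
Implicit hydrogens by atom environment:
  4 × C (aromatic): no H
  3 × C: no H
  1 × C: 3 H
  1 × C: 2 H
  1 × C (aromatic): 1 H
  1 × C: 1 H
  1 × N (aromatic): no H
  1 × N (charge +1): no H
  1 × O: no H
  1 × O (charge -1): no H
  1 × S: 1 H
  Total hydrogens = 8.
Molecular formula: C11H8N2O2S

C11H8N2O2S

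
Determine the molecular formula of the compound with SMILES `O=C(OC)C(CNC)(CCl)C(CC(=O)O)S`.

C9H16ClNO4S

Heavy atoms from the SMILES: 9 C, 1 Cl, 1 N, 4 O, 1 S.
Implicit hydrogens by atom environment:
  3 × C: 2 H each → 6
  3 × C: no H
  3 × O: no H
  2 × C: 3 H each → 6
  1 × C: 1 H
  1 × Cl: no H
  1 × N: 1 H
  1 × O: 1 H
  1 × S: 1 H
  Total hydrogens = 16.
Molecular formula: C9H16ClNO4S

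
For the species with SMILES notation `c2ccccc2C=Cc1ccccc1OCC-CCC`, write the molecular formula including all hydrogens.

Heavy atoms from the SMILES: 19 C, 1 O.
Implicit hydrogens by atom environment:
  9 × C (aromatic): 1 H each → 9
  4 × C: 2 H each → 8
  3 × C (aromatic): no H
  2 × C: 1 H each → 2
  1 × C: 3 H
  1 × O: no H
  Total hydrogens = 22.
Molecular formula: C19H22O

C19H22O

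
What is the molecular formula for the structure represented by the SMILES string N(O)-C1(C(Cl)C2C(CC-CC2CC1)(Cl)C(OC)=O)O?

C12H19Cl2NO4

Heavy atoms from the SMILES: 12 C, 2 Cl, 1 N, 4 O.
Implicit hydrogens by atom environment:
  5 × C: 2 H each → 10
  3 × C: 1 H each → 3
  3 × C: no H
  2 × Cl: no H
  2 × O: 1 H each → 2
  2 × O: no H
  1 × C: 3 H
  1 × N: 1 H
  Total hydrogens = 19.
Molecular formula: C12H19Cl2NO4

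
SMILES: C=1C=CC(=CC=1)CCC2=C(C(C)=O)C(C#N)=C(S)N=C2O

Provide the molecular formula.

Heavy atoms from the SMILES: 16 C, 2 N, 2 O, 1 S.
Implicit hydrogens by atom environment:
  6 × C (aromatic): no H
  5 × C (aromatic): 1 H each → 5
  2 × C: 2 H each → 4
  2 × C: no H
  1 × C: 3 H
  1 × N (aromatic): no H
  1 × N: no H
  1 × O: 1 H
  1 × O: no H
  1 × S: 1 H
  Total hydrogens = 14.
Molecular formula: C16H14N2O2S

C16H14N2O2S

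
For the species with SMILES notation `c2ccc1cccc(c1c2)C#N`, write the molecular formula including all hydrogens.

C11H7N

Heavy atoms from the SMILES: 11 C, 1 N.
Implicit hydrogens by atom environment:
  7 × C (aromatic): 1 H each → 7
  3 × C (aromatic): no H
  1 × C: no H
  1 × N: no H
  Total hydrogens = 7.
Molecular formula: C11H7N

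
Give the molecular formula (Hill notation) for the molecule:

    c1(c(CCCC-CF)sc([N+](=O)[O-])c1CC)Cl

C11H15ClFNO2S

Heavy atoms from the SMILES: 11 C, 1 Cl, 1 F, 1 N, 2 O, 1 S.
Implicit hydrogens by atom environment:
  6 × C: 2 H each → 12
  4 × C (aromatic): no H
  1 × C: 3 H
  1 × Cl: no H
  1 × F: no H
  1 × N (charge +1): no H
  1 × O: no H
  1 × O (charge -1): no H
  1 × S (aromatic): no H
  Total hydrogens = 15.
Molecular formula: C11H15ClFNO2S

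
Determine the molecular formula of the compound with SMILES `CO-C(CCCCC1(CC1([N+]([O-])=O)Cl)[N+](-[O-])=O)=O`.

Heavy atoms from the SMILES: 9 C, 1 Cl, 2 N, 6 O.
Implicit hydrogens by atom environment:
  5 × C: 2 H each → 10
  4 × O: no H
  3 × C: no H
  2 × N (charge +1): no H
  2 × O (charge -1): no H
  1 × C: 3 H
  1 × Cl: no H
  Total hydrogens = 13.
Molecular formula: C9H13ClN2O6

C9H13ClN2O6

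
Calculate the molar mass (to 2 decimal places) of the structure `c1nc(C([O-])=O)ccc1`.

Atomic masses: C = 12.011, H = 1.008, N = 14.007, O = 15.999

Molecular formula: C6H4NO2-.
M = 6×12.011 + 4×1.008 + 1×14.007 + 2×15.999 = 122.10 g/mol.

122.10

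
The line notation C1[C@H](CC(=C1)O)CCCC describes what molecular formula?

Heavy atoms from the SMILES: 9 C, 1 O.
Implicit hydrogens by atom environment:
  5 × C: 2 H each → 10
  2 × C: 1 H each → 2
  1 × C: 3 H
  1 × C: no H
  1 × O: 1 H
  Total hydrogens = 16.
Molecular formula: C9H16O

C9H16O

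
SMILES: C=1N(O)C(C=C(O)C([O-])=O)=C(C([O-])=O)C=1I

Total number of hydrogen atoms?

4

Hydrogens are implicit in SMILES; fill each atom to its normal valence:
  3 × C (aromatic): no H
  3 × C: no H
  2 × O: 1 H each → 2
  2 × O: no H
  2 × O (charge -1): no H
  1 × C (aromatic): 1 H
  1 × C: 1 H
  1 × I: no H
  1 × N (aromatic): no H
  Total hydrogens = 4.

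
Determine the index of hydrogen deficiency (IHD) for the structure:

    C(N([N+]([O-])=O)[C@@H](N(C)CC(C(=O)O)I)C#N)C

Molecular formula from the SMILES: C8H13IN4O4.
DoU = (2C + 2 + N − H − X)/2 = (2·8 + 2 + 4 − 13 − 1)/2 = 8/2 = 4.
(Structurally: 0 ring(s) + 4 π bond(s) = 4.)

4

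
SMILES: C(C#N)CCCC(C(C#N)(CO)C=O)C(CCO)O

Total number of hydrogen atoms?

20

Hydrogens are implicit in SMILES; fill each atom to its normal valence:
  7 × C: 2 H each → 14
  3 × C: 1 H each → 3
  3 × C: no H
  3 × O: 1 H each → 3
  2 × N: no H
  1 × O: no H
  Total hydrogens = 20.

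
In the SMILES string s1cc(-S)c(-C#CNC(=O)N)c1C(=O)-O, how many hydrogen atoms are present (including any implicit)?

6

Hydrogens are implicit in SMILES; fill each atom to its normal valence:
  4 × C: no H
  3 × C (aromatic): no H
  2 × O: no H
  1 × C (aromatic): 1 H
  1 × N: 2 H
  1 × N: 1 H
  1 × O: 1 H
  1 × S: 1 H
  1 × S (aromatic): no H
  Total hydrogens = 6.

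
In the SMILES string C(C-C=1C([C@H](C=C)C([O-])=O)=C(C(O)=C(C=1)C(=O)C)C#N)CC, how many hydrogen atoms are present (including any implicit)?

Hydrogens are implicit in SMILES; fill each atom to its normal valence:
  5 × C (aromatic): no H
  4 × C: 2 H each → 8
  3 × C: no H
  2 × C: 3 H each → 6
  2 × C: 1 H each → 2
  2 × O: no H
  1 × C (aromatic): 1 H
  1 × N: no H
  1 × O: 1 H
  1 × O (charge -1): no H
  Total hydrogens = 18.

18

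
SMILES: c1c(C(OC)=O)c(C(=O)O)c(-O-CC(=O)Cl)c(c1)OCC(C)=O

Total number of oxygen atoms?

The symbol for oxygen appears 8 times in the SMILES.

8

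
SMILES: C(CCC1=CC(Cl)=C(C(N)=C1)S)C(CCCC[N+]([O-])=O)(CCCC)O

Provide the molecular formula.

C18H29ClN2O3S

Heavy atoms from the SMILES: 18 C, 1 Cl, 2 N, 3 O, 1 S.
Implicit hydrogens by atom environment:
  10 × C: 2 H each → 20
  4 × C (aromatic): no H
  2 × C (aromatic): 1 H each → 2
  1 × C: 3 H
  1 × C: no H
  1 × Cl: no H
  1 × N: 2 H
  1 × N (charge +1): no H
  1 × O: 1 H
  1 × O: no H
  1 × O (charge -1): no H
  1 × S: 1 H
  Total hydrogens = 29.
Molecular formula: C18H29ClN2O3S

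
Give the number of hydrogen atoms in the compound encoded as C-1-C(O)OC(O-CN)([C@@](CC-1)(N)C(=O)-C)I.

17

Hydrogens are implicit in SMILES; fill each atom to its normal valence:
  4 × C: 2 H each → 8
  3 × C: no H
  3 × O: no H
  2 × N: 2 H each → 4
  1 × C: 3 H
  1 × C: 1 H
  1 × I: no H
  1 × O: 1 H
  Total hydrogens = 17.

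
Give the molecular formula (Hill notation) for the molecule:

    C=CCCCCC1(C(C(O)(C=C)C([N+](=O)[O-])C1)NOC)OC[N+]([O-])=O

Heavy atoms from the SMILES: 15 C, 3 N, 7 O.
Implicit hydrogens by atom environment:
  8 × C: 2 H each → 16
  4 × C: 1 H each → 4
  4 × O: no H
  2 × C: no H
  2 × N (charge +1): no H
  2 × O (charge -1): no H
  1 × C: 3 H
  1 × N: 1 H
  1 × O: 1 H
  Total hydrogens = 25.
Molecular formula: C15H25N3O7

C15H25N3O7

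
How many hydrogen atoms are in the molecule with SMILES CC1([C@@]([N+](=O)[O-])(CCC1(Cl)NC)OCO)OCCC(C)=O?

Hydrogens are implicit in SMILES; fill each atom to its normal valence:
  5 × C: 2 H each → 10
  4 × C: no H
  4 × O: no H
  3 × C: 3 H each → 9
  1 × Cl: no H
  1 × N: 1 H
  1 × N (charge +1): no H
  1 × O: 1 H
  1 × O (charge -1): no H
  Total hydrogens = 21.

21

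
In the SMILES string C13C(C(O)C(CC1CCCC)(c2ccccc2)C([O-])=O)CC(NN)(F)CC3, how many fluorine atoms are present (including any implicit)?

1

The symbol for fluorine appears 1 time in the SMILES.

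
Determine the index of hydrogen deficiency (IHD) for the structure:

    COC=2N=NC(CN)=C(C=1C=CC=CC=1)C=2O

Molecular formula from the SMILES: C12H13N3O2.
DoU = (2C + 2 + N − H − X)/2 = (2·12 + 2 + 3 − 13 − 0)/2 = 16/2 = 8.
(Structurally: 2 ring(s) + 6 π bond(s) = 8.)

8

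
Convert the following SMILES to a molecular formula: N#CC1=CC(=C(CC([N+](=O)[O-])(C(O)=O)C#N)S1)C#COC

Heavy atoms from the SMILES: 12 C, 3 N, 5 O, 1 S.
Implicit hydrogens by atom environment:
  6 × C: no H
  3 × C (aromatic): no H
  3 × O: no H
  2 × N: no H
  1 × C: 3 H
  1 × C: 2 H
  1 × C (aromatic): 1 H
  1 × N (charge +1): no H
  1 × O: 1 H
  1 × O (charge -1): no H
  1 × S (aromatic): no H
  Total hydrogens = 7.
Molecular formula: C12H7N3O5S

C12H7N3O5S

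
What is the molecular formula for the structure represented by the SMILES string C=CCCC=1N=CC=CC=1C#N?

C10H10N2

Heavy atoms from the SMILES: 10 C, 2 N.
Implicit hydrogens by atom environment:
  3 × C: 2 H each → 6
  3 × C (aromatic): 1 H each → 3
  2 × C (aromatic): no H
  1 × C: 1 H
  1 × C: no H
  1 × N (aromatic): no H
  1 × N: no H
  Total hydrogens = 10.
Molecular formula: C10H10N2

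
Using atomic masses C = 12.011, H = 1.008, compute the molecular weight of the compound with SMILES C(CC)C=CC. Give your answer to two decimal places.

84.16

Molecular formula: C6H12.
M = 6×12.011 + 12×1.008 = 84.16 g/mol.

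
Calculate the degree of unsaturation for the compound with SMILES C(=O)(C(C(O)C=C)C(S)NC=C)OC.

3

Molecular formula from the SMILES: C9H15NO3S.
DoU = (2C + 2 + N − H − X)/2 = (2·9 + 2 + 1 − 15 − 0)/2 = 6/2 = 3.
(Structurally: 0 ring(s) + 3 π bond(s) = 3.)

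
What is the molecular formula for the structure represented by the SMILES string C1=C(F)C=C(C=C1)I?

C6H4FI

Heavy atoms from the SMILES: 6 C, 1 F, 1 I.
Implicit hydrogens by atom environment:
  4 × C (aromatic): 1 H each → 4
  2 × C (aromatic): no H
  1 × F: no H
  1 × I: no H
  Total hydrogens = 4.
Molecular formula: C6H4FI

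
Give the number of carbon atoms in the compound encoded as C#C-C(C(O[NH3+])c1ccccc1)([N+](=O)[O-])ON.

10

The symbol for carbon appears 10 times in the SMILES. Lowercase c denotes aromatic carbon and counts toward C.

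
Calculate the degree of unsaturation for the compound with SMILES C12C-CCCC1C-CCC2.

2

Molecular formula from the SMILES: C10H18.
DoU = (2C + 2 + N − H − X)/2 = (2·10 + 2 + 0 − 18 − 0)/2 = 4/2 = 2.
(Structurally: 2 ring(s) + 0 π bond(s) = 2.)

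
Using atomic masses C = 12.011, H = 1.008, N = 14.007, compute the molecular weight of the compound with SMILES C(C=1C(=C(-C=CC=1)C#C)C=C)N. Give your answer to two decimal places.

Molecular formula: C11H11N.
M = 11×12.011 + 11×1.008 + 1×14.007 = 157.22 g/mol.

157.22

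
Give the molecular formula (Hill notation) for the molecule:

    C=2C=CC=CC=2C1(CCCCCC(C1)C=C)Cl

Heavy atoms from the SMILES: 16 C, 1 Cl.
Implicit hydrogens by atom environment:
  7 × C: 2 H each → 14
  5 × C (aromatic): 1 H each → 5
  2 × C: 1 H each → 2
  1 × C: no H
  1 × C (aromatic): no H
  1 × Cl: no H
  Total hydrogens = 21.
Molecular formula: C16H21Cl

C16H21Cl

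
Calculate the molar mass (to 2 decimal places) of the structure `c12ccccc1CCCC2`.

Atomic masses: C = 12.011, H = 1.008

132.21

Molecular formula: C10H12.
M = 10×12.011 + 12×1.008 = 132.21 g/mol.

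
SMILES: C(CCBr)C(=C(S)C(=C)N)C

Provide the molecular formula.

C8H14BrNS

Heavy atoms from the SMILES: 1 Br, 8 C, 1 N, 1 S.
Implicit hydrogens by atom environment:
  4 × C: 2 H each → 8
  3 × C: no H
  1 × Br: no H
  1 × C: 3 H
  1 × N: 2 H
  1 × S: 1 H
  Total hydrogens = 14.
Molecular formula: C8H14BrNS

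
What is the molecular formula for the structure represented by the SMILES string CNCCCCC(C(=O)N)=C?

Heavy atoms from the SMILES: 8 C, 2 N, 1 O.
Implicit hydrogens by atom environment:
  5 × C: 2 H each → 10
  2 × C: no H
  1 × C: 3 H
  1 × N: 2 H
  1 × N: 1 H
  1 × O: no H
  Total hydrogens = 16.
Molecular formula: C8H16N2O

C8H16N2O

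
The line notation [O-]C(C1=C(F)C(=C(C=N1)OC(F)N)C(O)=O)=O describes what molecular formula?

C8H5F2N2O5-

Heavy atoms from the SMILES: 8 C, 2 F, 2 N, 5 O.
Implicit hydrogens by atom environment:
  4 × C (aromatic): no H
  3 × O: no H
  2 × C: no H
  2 × F: no H
  1 × C (aromatic): 1 H
  1 × C: 1 H
  1 × N: 2 H
  1 × N (aromatic): no H
  1 × O: 1 H
  1 × O (charge -1): no H
  Total hydrogens = 5.
Net charge -1.
Molecular formula: C8H5F2N2O5-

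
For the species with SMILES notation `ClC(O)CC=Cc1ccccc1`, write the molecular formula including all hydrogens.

Heavy atoms from the SMILES: 10 C, 1 Cl, 1 O.
Implicit hydrogens by atom environment:
  5 × C (aromatic): 1 H each → 5
  3 × C: 1 H each → 3
  1 × C: 2 H
  1 × C (aromatic): no H
  1 × Cl: no H
  1 × O: 1 H
  Total hydrogens = 11.
Molecular formula: C10H11ClO

C10H11ClO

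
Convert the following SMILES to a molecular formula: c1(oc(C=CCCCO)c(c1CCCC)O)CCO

C15H24O4

Heavy atoms from the SMILES: 15 C, 4 O.
Implicit hydrogens by atom environment:
  8 × C: 2 H each → 16
  4 × C (aromatic): no H
  3 × O: 1 H each → 3
  2 × C: 1 H each → 2
  1 × C: 3 H
  1 × O (aromatic): no H
  Total hydrogens = 24.
Molecular formula: C15H24O4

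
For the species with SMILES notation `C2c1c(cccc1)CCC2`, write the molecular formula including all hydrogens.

C10H12

Heavy atoms from the SMILES: 10 C.
Implicit hydrogens by atom environment:
  4 × C: 2 H each → 8
  4 × C (aromatic): 1 H each → 4
  2 × C (aromatic): no H
  Total hydrogens = 12.
Molecular formula: C10H12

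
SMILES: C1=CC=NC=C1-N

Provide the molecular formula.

C5H6N2

Heavy atoms from the SMILES: 5 C, 2 N.
Implicit hydrogens by atom environment:
  4 × C (aromatic): 1 H each → 4
  1 × C (aromatic): no H
  1 × N: 2 H
  1 × N (aromatic): no H
  Total hydrogens = 6.
Molecular formula: C5H6N2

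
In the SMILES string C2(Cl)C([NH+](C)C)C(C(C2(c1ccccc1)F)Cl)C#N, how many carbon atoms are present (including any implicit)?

The symbol for carbon appears 14 times in the SMILES. Lowercase c denotes aromatic carbon and counts toward C.

14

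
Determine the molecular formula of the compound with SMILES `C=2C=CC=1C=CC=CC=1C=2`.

C10H8

Heavy atoms from the SMILES: 10 C.
Implicit hydrogens by atom environment:
  8 × C (aromatic): 1 H each → 8
  2 × C (aromatic): no H
  Total hydrogens = 8.
Molecular formula: C10H8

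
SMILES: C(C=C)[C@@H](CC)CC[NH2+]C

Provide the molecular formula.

Heavy atoms from the SMILES: 9 C, 1 N.
Implicit hydrogens by atom environment:
  5 × C: 2 H each → 10
  2 × C: 3 H each → 6
  2 × C: 1 H each → 2
  1 × N (charge +1): 2 H
  Total hydrogens = 20.
Net charge +1.
Molecular formula: C9H20N+

C9H20N+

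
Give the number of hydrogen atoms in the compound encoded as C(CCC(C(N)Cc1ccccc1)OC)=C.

21

Hydrogens are implicit in SMILES; fill each atom to its normal valence:
  5 × C (aromatic): 1 H each → 5
  4 × C: 2 H each → 8
  3 × C: 1 H each → 3
  1 × C: 3 H
  1 × C (aromatic): no H
  1 × N: 2 H
  1 × O: no H
  Total hydrogens = 21.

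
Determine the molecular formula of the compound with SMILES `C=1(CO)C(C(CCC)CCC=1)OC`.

Heavy atoms from the SMILES: 11 C, 2 O.
Implicit hydrogens by atom environment:
  5 × C: 2 H each → 10
  3 × C: 1 H each → 3
  2 × C: 3 H each → 6
  1 × C: no H
  1 × O: 1 H
  1 × O: no H
  Total hydrogens = 20.
Molecular formula: C11H20O2

C11H20O2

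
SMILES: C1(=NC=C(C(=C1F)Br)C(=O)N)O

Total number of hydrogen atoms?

Hydrogens are implicit in SMILES; fill each atom to its normal valence:
  4 × C (aromatic): no H
  1 × Br: no H
  1 × C (aromatic): 1 H
  1 × C: no H
  1 × F: no H
  1 × N: 2 H
  1 × N (aromatic): no H
  1 × O: 1 H
  1 × O: no H
  Total hydrogens = 4.

4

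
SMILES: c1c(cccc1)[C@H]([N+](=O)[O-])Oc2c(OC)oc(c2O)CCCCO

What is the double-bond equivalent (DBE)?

8

Molecular formula from the SMILES: C16H19NO7.
DoU = (2C + 2 + N − H − X)/2 = (2·16 + 2 + 1 − 19 − 0)/2 = 16/2 = 8.
(Structurally: 2 ring(s) + 6 π bond(s) = 8.)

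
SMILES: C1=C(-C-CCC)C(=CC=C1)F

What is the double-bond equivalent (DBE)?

Molecular formula from the SMILES: C10H13F.
DoU = (2C + 2 + N − H − X)/2 = (2·10 + 2 + 0 − 13 − 1)/2 = 8/2 = 4.
(Structurally: 1 ring(s) + 3 π bond(s) = 4.)

4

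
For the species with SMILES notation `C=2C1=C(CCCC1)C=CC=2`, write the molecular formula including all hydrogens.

C10H12

Heavy atoms from the SMILES: 10 C.
Implicit hydrogens by atom environment:
  4 × C: 2 H each → 8
  4 × C (aromatic): 1 H each → 4
  2 × C (aromatic): no H
  Total hydrogens = 12.
Molecular formula: C10H12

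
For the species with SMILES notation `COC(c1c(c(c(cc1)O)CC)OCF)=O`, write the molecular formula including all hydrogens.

C11H13FO4

Heavy atoms from the SMILES: 11 C, 1 F, 4 O.
Implicit hydrogens by atom environment:
  4 × C (aromatic): no H
  3 × O: no H
  2 × C: 3 H each → 6
  2 × C: 2 H each → 4
  2 × C (aromatic): 1 H each → 2
  1 × C: no H
  1 × F: no H
  1 × O: 1 H
  Total hydrogens = 13.
Molecular formula: C11H13FO4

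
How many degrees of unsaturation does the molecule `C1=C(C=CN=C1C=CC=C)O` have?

6

Molecular formula from the SMILES: C9H9NO.
DoU = (2C + 2 + N − H − X)/2 = (2·9 + 2 + 1 − 9 − 0)/2 = 12/2 = 6.
(Structurally: 1 ring(s) + 5 π bond(s) = 6.)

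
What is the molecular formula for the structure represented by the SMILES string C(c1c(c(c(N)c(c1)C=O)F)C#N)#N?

Heavy atoms from the SMILES: 9 C, 1 F, 3 N, 1 O.
Implicit hydrogens by atom environment:
  5 × C (aromatic): no H
  2 × C: no H
  2 × N: no H
  1 × C (aromatic): 1 H
  1 × C: 1 H
  1 × F: no H
  1 × N: 2 H
  1 × O: no H
  Total hydrogens = 4.
Molecular formula: C9H4FN3O

C9H4FN3O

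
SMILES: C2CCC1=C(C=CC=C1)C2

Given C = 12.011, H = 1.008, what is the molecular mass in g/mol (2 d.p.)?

Molecular formula: C10H12.
M = 10×12.011 + 12×1.008 = 132.21 g/mol.

132.21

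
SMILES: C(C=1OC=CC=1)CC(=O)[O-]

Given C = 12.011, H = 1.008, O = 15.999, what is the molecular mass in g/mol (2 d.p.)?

Molecular formula: C7H7O3-.
M = 7×12.011 + 7×1.008 + 3×15.999 = 139.13 g/mol.

139.13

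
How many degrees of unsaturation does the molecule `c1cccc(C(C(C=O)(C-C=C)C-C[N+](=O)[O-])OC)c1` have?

7

Molecular formula from the SMILES: C15H19NO4.
DoU = (2C + 2 + N − H − X)/2 = (2·15 + 2 + 1 − 19 − 0)/2 = 14/2 = 7.
(Structurally: 1 ring(s) + 6 π bond(s) = 7.)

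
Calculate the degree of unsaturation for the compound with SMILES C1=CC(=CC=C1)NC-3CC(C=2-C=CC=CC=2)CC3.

9

Molecular formula from the SMILES: C17H19N.
DoU = (2C + 2 + N − H − X)/2 = (2·17 + 2 + 1 − 19 − 0)/2 = 18/2 = 9.
(Structurally: 3 ring(s) + 6 π bond(s) = 9.)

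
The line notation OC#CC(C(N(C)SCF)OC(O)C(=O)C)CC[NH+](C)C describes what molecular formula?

Heavy atoms from the SMILES: 13 C, 1 F, 2 N, 4 O, 1 S.
Implicit hydrogens by atom environment:
  4 × C: 3 H each → 12
  3 × C: 2 H each → 6
  3 × C: 1 H each → 3
  3 × C: no H
  2 × O: 1 H each → 2
  2 × O: no H
  1 × F: no H
  1 × N (charge +1): 1 H
  1 × N: no H
  1 × S: no H
  Total hydrogens = 24.
Net charge +1.
Molecular formula: C13H24FN2O4S+

C13H24FN2O4S+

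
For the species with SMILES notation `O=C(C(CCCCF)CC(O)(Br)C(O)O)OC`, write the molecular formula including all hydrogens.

Heavy atoms from the SMILES: 1 Br, 10 C, 1 F, 5 O.
Implicit hydrogens by atom environment:
  5 × C: 2 H each → 10
  3 × O: 1 H each → 3
  2 × C: 1 H each → 2
  2 × C: no H
  2 × O: no H
  1 × Br: no H
  1 × C: 3 H
  1 × F: no H
  Total hydrogens = 18.
Molecular formula: C10H18BrFO5

C10H18BrFO5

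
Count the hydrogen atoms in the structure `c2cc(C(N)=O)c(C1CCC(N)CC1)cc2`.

Hydrogens are implicit in SMILES; fill each atom to its normal valence:
  4 × C: 2 H each → 8
  4 × C (aromatic): 1 H each → 4
  2 × C: 1 H each → 2
  2 × C (aromatic): no H
  2 × N: 2 H each → 4
  1 × C: no H
  1 × O: no H
  Total hydrogens = 18.

18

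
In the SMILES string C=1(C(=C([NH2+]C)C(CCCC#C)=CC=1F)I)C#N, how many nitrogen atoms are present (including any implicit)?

2

The symbol for nitrogen appears 2 times in the SMILES.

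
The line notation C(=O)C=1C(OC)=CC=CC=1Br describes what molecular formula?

Heavy atoms from the SMILES: 1 Br, 8 C, 2 O.
Implicit hydrogens by atom environment:
  3 × C (aromatic): 1 H each → 3
  3 × C (aromatic): no H
  2 × O: no H
  1 × Br: no H
  1 × C: 3 H
  1 × C: 1 H
  Total hydrogens = 7.
Molecular formula: C8H7BrO2

C8H7BrO2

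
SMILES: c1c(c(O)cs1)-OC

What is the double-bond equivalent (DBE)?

3

Molecular formula from the SMILES: C5H6O2S.
DoU = (2C + 2 + N − H − X)/2 = (2·5 + 2 + 0 − 6 − 0)/2 = 6/2 = 3.
(Structurally: 1 ring(s) + 2 π bond(s) = 3.)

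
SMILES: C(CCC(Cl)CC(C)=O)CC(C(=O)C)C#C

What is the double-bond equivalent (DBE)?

Molecular formula from the SMILES: C13H19ClO2.
DoU = (2C + 2 + N − H − X)/2 = (2·13 + 2 + 0 − 19 − 1)/2 = 8/2 = 4.
(Structurally: 0 ring(s) + 4 π bond(s) = 4.)

4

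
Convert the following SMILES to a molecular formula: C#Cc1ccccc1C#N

Heavy atoms from the SMILES: 9 C, 1 N.
Implicit hydrogens by atom environment:
  4 × C (aromatic): 1 H each → 4
  2 × C (aromatic): no H
  2 × C: no H
  1 × C: 1 H
  1 × N: no H
  Total hydrogens = 5.
Molecular formula: C9H5N

C9H5N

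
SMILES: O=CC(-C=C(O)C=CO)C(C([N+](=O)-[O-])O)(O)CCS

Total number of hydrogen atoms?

15

Hydrogens are implicit in SMILES; fill each atom to its normal valence:
  6 × C: 1 H each → 6
  4 × O: 1 H each → 4
  2 × C: 2 H each → 4
  2 × C: no H
  2 × O: no H
  1 × N (charge +1): no H
  1 × O (charge -1): no H
  1 × S: 1 H
  Total hydrogens = 15.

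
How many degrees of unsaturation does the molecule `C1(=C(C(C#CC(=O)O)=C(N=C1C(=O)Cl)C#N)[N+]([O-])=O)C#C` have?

13

Molecular formula from the SMILES: C12H2ClN3O5.
DoU = (2C + 2 + N − H − X)/2 = (2·12 + 2 + 3 − 2 − 1)/2 = 26/2 = 13.
(Structurally: 1 ring(s) + 12 π bond(s) = 13.)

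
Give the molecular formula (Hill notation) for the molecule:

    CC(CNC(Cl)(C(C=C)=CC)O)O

C9H16ClNO2

Heavy atoms from the SMILES: 9 C, 1 Cl, 1 N, 2 O.
Implicit hydrogens by atom environment:
  3 × C: 1 H each → 3
  2 × C: 3 H each → 6
  2 × C: 2 H each → 4
  2 × C: no H
  2 × O: 1 H each → 2
  1 × Cl: no H
  1 × N: 1 H
  Total hydrogens = 16.
Molecular formula: C9H16ClNO2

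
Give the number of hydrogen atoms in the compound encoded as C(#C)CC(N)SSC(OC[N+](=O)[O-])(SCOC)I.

Hydrogens are implicit in SMILES; fill each atom to its normal valence:
  3 × C: 2 H each → 6
  3 × O: no H
  3 × S: no H
  2 × C: 1 H each → 2
  2 × C: no H
  1 × C: 3 H
  1 × I: no H
  1 × N: 2 H
  1 × N (charge +1): no H
  1 × O (charge -1): no H
  Total hydrogens = 13.

13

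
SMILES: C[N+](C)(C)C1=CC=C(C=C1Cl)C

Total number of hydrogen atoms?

15

Hydrogens are implicit in SMILES; fill each atom to its normal valence:
  4 × C: 3 H each → 12
  3 × C (aromatic): 1 H each → 3
  3 × C (aromatic): no H
  1 × Cl: no H
  1 × N (charge +1): no H
  Total hydrogens = 15.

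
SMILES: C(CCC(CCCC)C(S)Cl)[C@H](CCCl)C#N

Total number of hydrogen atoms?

23

Hydrogens are implicit in SMILES; fill each atom to its normal valence:
  8 × C: 2 H each → 16
  3 × C: 1 H each → 3
  2 × Cl: no H
  1 × C: 3 H
  1 × C: no H
  1 × N: no H
  1 × S: 1 H
  Total hydrogens = 23.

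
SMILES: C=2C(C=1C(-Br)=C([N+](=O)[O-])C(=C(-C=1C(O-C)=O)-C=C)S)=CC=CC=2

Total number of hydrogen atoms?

Hydrogens are implicit in SMILES; fill each atom to its normal valence:
  7 × C (aromatic): no H
  5 × C (aromatic): 1 H each → 5
  3 × O: no H
  1 × Br: no H
  1 × C: 3 H
  1 × C: 2 H
  1 × C: 1 H
  1 × C: no H
  1 × N (charge +1): no H
  1 × O (charge -1): no H
  1 × S: 1 H
  Total hydrogens = 12.

12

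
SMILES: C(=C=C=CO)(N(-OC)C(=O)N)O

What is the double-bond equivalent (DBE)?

4

Molecular formula from the SMILES: C6H8N2O4.
DoU = (2C + 2 + N − H − X)/2 = (2·6 + 2 + 2 − 8 − 0)/2 = 8/2 = 4.
(Structurally: 0 ring(s) + 4 π bond(s) = 4.)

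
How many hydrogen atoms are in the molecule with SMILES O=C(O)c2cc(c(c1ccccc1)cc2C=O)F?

9

Hydrogens are implicit in SMILES; fill each atom to its normal valence:
  7 × C (aromatic): 1 H each → 7
  5 × C (aromatic): no H
  2 × O: no H
  1 × C: 1 H
  1 × C: no H
  1 × F: no H
  1 × O: 1 H
  Total hydrogens = 9.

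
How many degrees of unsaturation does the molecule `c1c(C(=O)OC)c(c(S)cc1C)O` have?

Molecular formula from the SMILES: C9H10O3S.
DoU = (2C + 2 + N − H − X)/2 = (2·9 + 2 + 0 − 10 − 0)/2 = 10/2 = 5.
(Structurally: 1 ring(s) + 4 π bond(s) = 5.)

5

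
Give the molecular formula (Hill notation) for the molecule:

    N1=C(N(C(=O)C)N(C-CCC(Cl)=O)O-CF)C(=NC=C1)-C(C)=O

C13H16ClFN4O4

Heavy atoms from the SMILES: 13 C, 1 Cl, 1 F, 4 N, 4 O.
Implicit hydrogens by atom environment:
  4 × C: 2 H each → 8
  4 × O: no H
  3 × C: no H
  2 × C: 3 H each → 6
  2 × C (aromatic): 1 H each → 2
  2 × C (aromatic): no H
  2 × N (aromatic): no H
  2 × N: no H
  1 × Cl: no H
  1 × F: no H
  Total hydrogens = 16.
Molecular formula: C13H16ClFN4O4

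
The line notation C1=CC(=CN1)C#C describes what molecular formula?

Heavy atoms from the SMILES: 6 C, 1 N.
Implicit hydrogens by atom environment:
  3 × C (aromatic): 1 H each → 3
  1 × C: 1 H
  1 × C (aromatic): no H
  1 × C: no H
  1 × N (aromatic): 1 H
  Total hydrogens = 5.
Molecular formula: C6H5N

C6H5N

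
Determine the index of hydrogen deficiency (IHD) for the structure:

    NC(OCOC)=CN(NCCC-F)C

Molecular formula from the SMILES: C8H18FN3O2.
DoU = (2C + 2 + N − H − X)/2 = (2·8 + 2 + 3 − 18 − 1)/2 = 2/2 = 1.
(Structurally: 0 ring(s) + 1 π bond(s) = 1.)

1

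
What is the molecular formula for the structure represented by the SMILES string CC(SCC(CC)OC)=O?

Heavy atoms from the SMILES: 7 C, 2 O, 1 S.
Implicit hydrogens by atom environment:
  3 × C: 3 H each → 9
  2 × C: 2 H each → 4
  2 × O: no H
  1 × C: 1 H
  1 × C: no H
  1 × S: no H
  Total hydrogens = 14.
Molecular formula: C7H14O2S

C7H14O2S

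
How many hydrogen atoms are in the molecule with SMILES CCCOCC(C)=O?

Hydrogens are implicit in SMILES; fill each atom to its normal valence:
  3 × C: 2 H each → 6
  2 × C: 3 H each → 6
  2 × O: no H
  1 × C: no H
  Total hydrogens = 12.

12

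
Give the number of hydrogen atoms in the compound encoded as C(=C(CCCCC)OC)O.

16

Hydrogens are implicit in SMILES; fill each atom to its normal valence:
  4 × C: 2 H each → 8
  2 × C: 3 H each → 6
  1 × C: 1 H
  1 × C: no H
  1 × O: 1 H
  1 × O: no H
  Total hydrogens = 16.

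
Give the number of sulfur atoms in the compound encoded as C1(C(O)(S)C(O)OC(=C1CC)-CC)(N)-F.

The symbol for sulfur appears 1 time in the SMILES.

1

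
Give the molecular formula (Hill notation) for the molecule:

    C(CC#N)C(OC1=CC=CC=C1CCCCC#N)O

C15H18N2O2

Heavy atoms from the SMILES: 15 C, 2 N, 2 O.
Implicit hydrogens by atom environment:
  6 × C: 2 H each → 12
  4 × C (aromatic): 1 H each → 4
  2 × C (aromatic): no H
  2 × C: no H
  2 × N: no H
  1 × C: 1 H
  1 × O: 1 H
  1 × O: no H
  Total hydrogens = 18.
Molecular formula: C15H18N2O2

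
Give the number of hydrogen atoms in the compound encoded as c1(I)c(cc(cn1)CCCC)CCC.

Hydrogens are implicit in SMILES; fill each atom to its normal valence:
  5 × C: 2 H each → 10
  3 × C (aromatic): no H
  2 × C: 3 H each → 6
  2 × C (aromatic): 1 H each → 2
  1 × I: no H
  1 × N (aromatic): no H
  Total hydrogens = 18.

18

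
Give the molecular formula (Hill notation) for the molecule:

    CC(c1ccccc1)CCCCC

C13H20

Heavy atoms from the SMILES: 13 C.
Implicit hydrogens by atom environment:
  5 × C (aromatic): 1 H each → 5
  4 × C: 2 H each → 8
  2 × C: 3 H each → 6
  1 × C: 1 H
  1 × C (aromatic): no H
  Total hydrogens = 20.
Molecular formula: C13H20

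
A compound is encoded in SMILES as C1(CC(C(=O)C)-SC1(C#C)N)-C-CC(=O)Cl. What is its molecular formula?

Heavy atoms from the SMILES: 11 C, 1 Cl, 1 N, 2 O, 1 S.
Implicit hydrogens by atom environment:
  4 × C: no H
  3 × C: 2 H each → 6
  3 × C: 1 H each → 3
  2 × O: no H
  1 × C: 3 H
  1 × Cl: no H
  1 × N: 2 H
  1 × S: no H
  Total hydrogens = 14.
Molecular formula: C11H14ClNO2S

C11H14ClNO2S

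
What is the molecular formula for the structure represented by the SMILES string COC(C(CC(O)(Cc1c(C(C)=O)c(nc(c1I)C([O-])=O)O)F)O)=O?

Heavy atoms from the SMILES: 14 C, 1 F, 1 I, 1 N, 8 O.
Implicit hydrogens by atom environment:
  5 × C (aromatic): no H
  4 × C: no H
  4 × O: no H
  3 × O: 1 H each → 3
  2 × C: 3 H each → 6
  2 × C: 2 H each → 4
  1 × C: 1 H
  1 × F: no H
  1 × I: no H
  1 × N (aromatic): no H
  1 × O (charge -1): no H
  Total hydrogens = 14.
Net charge -1.
Molecular formula: C14H14FINO8-

C14H14FINO8-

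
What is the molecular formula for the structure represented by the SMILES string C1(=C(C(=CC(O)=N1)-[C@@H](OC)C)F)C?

Heavy atoms from the SMILES: 9 C, 1 F, 1 N, 2 O.
Implicit hydrogens by atom environment:
  4 × C (aromatic): no H
  3 × C: 3 H each → 9
  1 × C (aromatic): 1 H
  1 × C: 1 H
  1 × F: no H
  1 × N (aromatic): no H
  1 × O: 1 H
  1 × O: no H
  Total hydrogens = 12.
Molecular formula: C9H12FNO2

C9H12FNO2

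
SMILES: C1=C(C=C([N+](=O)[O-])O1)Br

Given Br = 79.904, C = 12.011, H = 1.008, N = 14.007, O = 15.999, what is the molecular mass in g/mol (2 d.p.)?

191.97

Molecular formula: C4H2BrNO3.
M = 1×79.904 + 4×12.011 + 2×1.008 + 1×14.007 + 3×15.999 = 191.97 g/mol.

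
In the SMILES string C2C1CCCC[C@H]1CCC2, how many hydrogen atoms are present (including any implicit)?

18

Hydrogens are implicit in SMILES; fill each atom to its normal valence:
  8 × C: 2 H each → 16
  2 × C: 1 H each → 2
  Total hydrogens = 18.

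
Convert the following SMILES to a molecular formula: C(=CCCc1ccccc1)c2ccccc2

C16H16

Heavy atoms from the SMILES: 16 C.
Implicit hydrogens by atom environment:
  10 × C (aromatic): 1 H each → 10
  2 × C: 2 H each → 4
  2 × C: 1 H each → 2
  2 × C (aromatic): no H
  Total hydrogens = 16.
Molecular formula: C16H16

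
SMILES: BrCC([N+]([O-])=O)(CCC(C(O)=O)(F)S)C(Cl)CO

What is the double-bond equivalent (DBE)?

2

Molecular formula from the SMILES: C8H12BrClFNO5S.
DoU = (2C + 2 + N − H − X)/2 = (2·8 + 2 + 1 − 12 − 3)/2 = 4/2 = 2.
(Structurally: 0 ring(s) + 2 π bond(s) = 2.)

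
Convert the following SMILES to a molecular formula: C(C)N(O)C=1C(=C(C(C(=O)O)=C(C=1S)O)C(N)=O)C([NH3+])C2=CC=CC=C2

Heavy atoms from the SMILES: 17 C, 3 N, 5 O, 1 S.
Implicit hydrogens by atom environment:
  7 × C (aromatic): no H
  5 × C (aromatic): 1 H each → 5
  3 × O: 1 H each → 3
  2 × C: no H
  2 × O: no H
  1 × C: 3 H
  1 × C: 2 H
  1 × C: 1 H
  1 × N (charge +1): 3 H
  1 × N: 2 H
  1 × N: no H
  1 × S: 1 H
  Total hydrogens = 20.
Net charge +1.
Molecular formula: C17H20N3O5S+

C17H20N3O5S+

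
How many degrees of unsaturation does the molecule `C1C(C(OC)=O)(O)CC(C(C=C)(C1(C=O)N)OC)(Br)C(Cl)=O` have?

5

Molecular formula from the SMILES: C13H17BrClNO6.
DoU = (2C + 2 + N − H − X)/2 = (2·13 + 2 + 1 − 17 − 2)/2 = 10/2 = 5.
(Structurally: 1 ring(s) + 4 π bond(s) = 5.)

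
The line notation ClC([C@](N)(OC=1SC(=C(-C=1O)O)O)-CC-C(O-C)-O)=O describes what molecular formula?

C10H14ClNO7S

Heavy atoms from the SMILES: 10 C, 1 Cl, 1 N, 7 O, 1 S.
Implicit hydrogens by atom environment:
  4 × C (aromatic): no H
  4 × O: 1 H each → 4
  3 × O: no H
  2 × C: 2 H each → 4
  2 × C: no H
  1 × C: 3 H
  1 × C: 1 H
  1 × Cl: no H
  1 × N: 2 H
  1 × S (aromatic): no H
  Total hydrogens = 14.
Molecular formula: C10H14ClNO7S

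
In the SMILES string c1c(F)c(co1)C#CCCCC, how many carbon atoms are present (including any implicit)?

10

The symbol for carbon appears 10 times in the SMILES. Lowercase c denotes aromatic carbon and counts toward C.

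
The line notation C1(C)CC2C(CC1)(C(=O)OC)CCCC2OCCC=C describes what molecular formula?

C17H28O3

Heavy atoms from the SMILES: 17 C, 3 O.
Implicit hydrogens by atom environment:
  9 × C: 2 H each → 18
  4 × C: 1 H each → 4
  3 × O: no H
  2 × C: 3 H each → 6
  2 × C: no H
  Total hydrogens = 28.
Molecular formula: C17H28O3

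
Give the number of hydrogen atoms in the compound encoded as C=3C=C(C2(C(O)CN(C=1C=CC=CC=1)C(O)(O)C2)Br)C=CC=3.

18

Hydrogens are implicit in SMILES; fill each atom to its normal valence:
  10 × C (aromatic): 1 H each → 10
  3 × O: 1 H each → 3
  2 × C: 2 H each → 4
  2 × C: no H
  2 × C (aromatic): no H
  1 × Br: no H
  1 × C: 1 H
  1 × N: no H
  Total hydrogens = 18.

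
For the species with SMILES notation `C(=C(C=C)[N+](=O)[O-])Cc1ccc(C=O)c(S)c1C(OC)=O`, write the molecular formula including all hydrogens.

C14H13NO5S

Heavy atoms from the SMILES: 14 C, 1 N, 5 O, 1 S.
Implicit hydrogens by atom environment:
  4 × C (aromatic): no H
  4 × O: no H
  3 × C: 1 H each → 3
  2 × C: 2 H each → 4
  2 × C (aromatic): 1 H each → 2
  2 × C: no H
  1 × C: 3 H
  1 × N (charge +1): no H
  1 × O (charge -1): no H
  1 × S: 1 H
  Total hydrogens = 13.
Molecular formula: C14H13NO5S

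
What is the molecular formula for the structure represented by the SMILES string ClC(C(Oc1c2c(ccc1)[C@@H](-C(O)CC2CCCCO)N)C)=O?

Heavy atoms from the SMILES: 17 C, 1 Cl, 1 N, 4 O.
Implicit hydrogens by atom environment:
  5 × C: 2 H each → 10
  4 × C: 1 H each → 4
  3 × C (aromatic): 1 H each → 3
  3 × C (aromatic): no H
  2 × O: 1 H each → 2
  2 × O: no H
  1 × C: 3 H
  1 × C: no H
  1 × Cl: no H
  1 × N: 2 H
  Total hydrogens = 24.
Molecular formula: C17H24ClNO4

C17H24ClNO4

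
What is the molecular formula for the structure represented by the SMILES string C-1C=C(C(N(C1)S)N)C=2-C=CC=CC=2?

Heavy atoms from the SMILES: 11 C, 2 N, 1 S.
Implicit hydrogens by atom environment:
  5 × C (aromatic): 1 H each → 5
  2 × C: 2 H each → 4
  2 × C: 1 H each → 2
  1 × C: no H
  1 × C (aromatic): no H
  1 × N: 2 H
  1 × N: no H
  1 × S: 1 H
  Total hydrogens = 14.
Molecular formula: C11H14N2S

C11H14N2S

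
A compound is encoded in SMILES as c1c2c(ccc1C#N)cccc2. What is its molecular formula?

C11H7N

Heavy atoms from the SMILES: 11 C, 1 N.
Implicit hydrogens by atom environment:
  7 × C (aromatic): 1 H each → 7
  3 × C (aromatic): no H
  1 × C: no H
  1 × N: no H
  Total hydrogens = 7.
Molecular formula: C11H7N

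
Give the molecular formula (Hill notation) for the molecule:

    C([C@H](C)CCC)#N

Heavy atoms from the SMILES: 6 C, 1 N.
Implicit hydrogens by atom environment:
  2 × C: 3 H each → 6
  2 × C: 2 H each → 4
  1 × C: 1 H
  1 × C: no H
  1 × N: no H
  Total hydrogens = 11.
Molecular formula: C6H11N

C6H11N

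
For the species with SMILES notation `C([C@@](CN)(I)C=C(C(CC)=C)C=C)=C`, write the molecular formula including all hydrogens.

C12H18IN

Heavy atoms from the SMILES: 12 C, 1 I, 1 N.
Implicit hydrogens by atom environment:
  5 × C: 2 H each → 10
  3 × C: 1 H each → 3
  3 × C: no H
  1 × C: 3 H
  1 × I: no H
  1 × N: 2 H
  Total hydrogens = 18.
Molecular formula: C12H18IN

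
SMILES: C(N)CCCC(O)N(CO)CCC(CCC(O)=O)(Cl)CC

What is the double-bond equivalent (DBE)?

1

Molecular formula from the SMILES: C14H29ClN2O4.
DoU = (2C + 2 + N − H − X)/2 = (2·14 + 2 + 2 − 29 − 1)/2 = 2/2 = 1.
(Structurally: 0 ring(s) + 1 π bond(s) = 1.)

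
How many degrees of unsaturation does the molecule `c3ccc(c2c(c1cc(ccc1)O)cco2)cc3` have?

11

Molecular formula from the SMILES: C16H12O2.
DoU = (2C + 2 + N − H − X)/2 = (2·16 + 2 + 0 − 12 − 0)/2 = 22/2 = 11.
(Structurally: 3 ring(s) + 8 π bond(s) = 11.)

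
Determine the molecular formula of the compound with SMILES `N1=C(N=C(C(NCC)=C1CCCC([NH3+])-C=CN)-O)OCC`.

Heavy atoms from the SMILES: 14 C, 5 N, 2 O.
Implicit hydrogens by atom environment:
  5 × C: 2 H each → 10
  4 × C (aromatic): no H
  3 × C: 1 H each → 3
  2 × C: 3 H each → 6
  2 × N (aromatic): no H
  1 × N (charge +1): 3 H
  1 × N: 2 H
  1 × N: 1 H
  1 × O: 1 H
  1 × O: no H
  Total hydrogens = 26.
Net charge +1.
Molecular formula: C14H26N5O2+

C14H26N5O2+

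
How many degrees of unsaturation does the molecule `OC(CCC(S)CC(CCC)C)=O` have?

Molecular formula from the SMILES: C10H20O2S.
DoU = (2C + 2 + N − H − X)/2 = (2·10 + 2 + 0 − 20 − 0)/2 = 2/2 = 1.
(Structurally: 0 ring(s) + 1 π bond(s) = 1.)

1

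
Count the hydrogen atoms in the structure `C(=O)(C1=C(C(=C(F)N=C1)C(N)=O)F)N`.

5

Hydrogens are implicit in SMILES; fill each atom to its normal valence:
  4 × C (aromatic): no H
  2 × C: no H
  2 × F: no H
  2 × N: 2 H each → 4
  2 × O: no H
  1 × C (aromatic): 1 H
  1 × N (aromatic): no H
  Total hydrogens = 5.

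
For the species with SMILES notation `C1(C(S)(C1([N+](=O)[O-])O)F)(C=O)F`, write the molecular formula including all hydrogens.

Heavy atoms from the SMILES: 4 C, 2 F, 1 N, 4 O, 1 S.
Implicit hydrogens by atom environment:
  3 × C: no H
  2 × F: no H
  2 × O: no H
  1 × C: 1 H
  1 × N (charge +1): no H
  1 × O: 1 H
  1 × O (charge -1): no H
  1 × S: 1 H
  Total hydrogens = 3.
Molecular formula: C4H3F2NO4S

C4H3F2NO4S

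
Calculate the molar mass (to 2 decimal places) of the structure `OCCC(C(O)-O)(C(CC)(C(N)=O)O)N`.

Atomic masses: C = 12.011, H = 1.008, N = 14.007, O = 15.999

Molecular formula: C8H18N2O5.
M = 8×12.011 + 18×1.008 + 2×14.007 + 5×15.999 = 222.24 g/mol.

222.24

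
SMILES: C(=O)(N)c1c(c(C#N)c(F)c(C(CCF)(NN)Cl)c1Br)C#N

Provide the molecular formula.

Heavy atoms from the SMILES: 1 Br, 12 C, 1 Cl, 2 F, 5 N, 1 O.
Implicit hydrogens by atom environment:
  6 × C (aromatic): no H
  4 × C: no H
  2 × C: 2 H each → 4
  2 × F: no H
  2 × N: 2 H each → 4
  2 × N: no H
  1 × Br: no H
  1 × Cl: no H
  1 × N: 1 H
  1 × O: no H
  Total hydrogens = 9.
Molecular formula: C12H9BrClF2N5O

C12H9BrClF2N5O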